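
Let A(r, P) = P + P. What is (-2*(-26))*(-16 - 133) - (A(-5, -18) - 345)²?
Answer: -152909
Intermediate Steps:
A(r, P) = 2*P
(-2*(-26))*(-16 - 133) - (A(-5, -18) - 345)² = (-2*(-26))*(-16 - 133) - (2*(-18) - 345)² = 52*(-149) - (-36 - 345)² = -7748 - 1*(-381)² = -7748 - 1*145161 = -7748 - 145161 = -152909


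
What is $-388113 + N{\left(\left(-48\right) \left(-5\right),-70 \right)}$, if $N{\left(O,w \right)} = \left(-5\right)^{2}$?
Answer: $-388088$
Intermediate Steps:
$N{\left(O,w \right)} = 25$
$-388113 + N{\left(\left(-48\right) \left(-5\right),-70 \right)} = -388113 + 25 = -388088$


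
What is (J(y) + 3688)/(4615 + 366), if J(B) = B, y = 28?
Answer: 3716/4981 ≈ 0.74603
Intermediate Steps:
(J(y) + 3688)/(4615 + 366) = (28 + 3688)/(4615 + 366) = 3716/4981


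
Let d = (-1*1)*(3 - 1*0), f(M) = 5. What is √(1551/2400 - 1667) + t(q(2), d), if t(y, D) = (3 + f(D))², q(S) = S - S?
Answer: 64 + I*√2666166/40 ≈ 64.0 + 40.821*I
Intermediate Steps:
q(S) = 0
d = -3 (d = -(3 + 0) = -1*3 = -3)
t(y, D) = 64 (t(y, D) = (3 + 5)² = 8² = 64)
√(1551/2400 - 1667) + t(q(2), d) = √(1551/2400 - 1667) + 64 = √(1551*(1/2400) - 1667) + 64 = √(517/800 - 1667) + 64 = √(-1333083/800) + 64 = I*√2666166/40 + 64 = 64 + I*√2666166/40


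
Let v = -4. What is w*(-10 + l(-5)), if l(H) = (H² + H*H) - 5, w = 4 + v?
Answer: 0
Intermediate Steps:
w = 0 (w = 4 - 4 = 0)
l(H) = -5 + 2*H² (l(H) = (H² + H²) - 5 = 2*H² - 5 = -5 + 2*H²)
w*(-10 + l(-5)) = 0*(-10 + (-5 + 2*(-5)²)) = 0*(-10 + (-5 + 2*25)) = 0*(-10 + (-5 + 50)) = 0*(-10 + 45) = 0*35 = 0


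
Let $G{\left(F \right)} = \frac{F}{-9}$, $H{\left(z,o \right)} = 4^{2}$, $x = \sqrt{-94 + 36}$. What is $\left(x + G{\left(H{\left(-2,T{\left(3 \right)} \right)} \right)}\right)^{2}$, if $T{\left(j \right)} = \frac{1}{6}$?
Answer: $\frac{\left(16 - 9 i \sqrt{58}\right)^{2}}{81} \approx -54.839 - 27.078 i$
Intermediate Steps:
$T{\left(j \right)} = \frac{1}{6}$
$x = i \sqrt{58}$ ($x = \sqrt{-58} = i \sqrt{58} \approx 7.6158 i$)
$H{\left(z,o \right)} = 16$
$G{\left(F \right)} = - \frac{F}{9}$ ($G{\left(F \right)} = F \left(- \frac{1}{9}\right) = - \frac{F}{9}$)
$\left(x + G{\left(H{\left(-2,T{\left(3 \right)} \right)} \right)}\right)^{2} = \left(i \sqrt{58} - \frac{16}{9}\right)^{2} = \left(- \frac{16}{9} + i \sqrt{58}\right)^{2}$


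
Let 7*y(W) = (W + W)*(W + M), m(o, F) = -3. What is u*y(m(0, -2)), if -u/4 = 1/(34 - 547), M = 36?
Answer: -88/399 ≈ -0.22055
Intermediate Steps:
u = 4/513 (u = -4/(34 - 547) = -4/(-513) = -4*(-1/513) = 4/513 ≈ 0.0077973)
y(W) = 2*W*(36 + W)/7 (y(W) = ((W + W)*(W + 36))/7 = ((2*W)*(36 + W))/7 = (2*W*(36 + W))/7 = 2*W*(36 + W)/7)
u*y(m(0, -2)) = 4*((2/7)*(-3)*(36 - 3))/513 = 4*((2/7)*(-3)*33)/513 = (4/513)*(-198/7) = -88/399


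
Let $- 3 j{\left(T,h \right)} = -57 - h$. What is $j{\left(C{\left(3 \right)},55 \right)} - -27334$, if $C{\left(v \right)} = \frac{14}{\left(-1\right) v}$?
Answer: $\frac{82114}{3} \approx 27371.0$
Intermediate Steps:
$C{\left(v \right)} = - \frac{14}{v}$ ($C{\left(v \right)} = 14 \left(- \frac{1}{v}\right) = - \frac{14}{v}$)
$j{\left(T,h \right)} = 19 + \frac{h}{3}$ ($j{\left(T,h \right)} = - \frac{-57 - h}{3} = 19 + \frac{h}{3}$)
$j{\left(C{\left(3 \right)},55 \right)} - -27334 = \left(19 + \frac{1}{3} \cdot 55\right) - -27334 = \left(19 + \frac{55}{3}\right) + 27334 = \frac{112}{3} + 27334 = \frac{82114}{3}$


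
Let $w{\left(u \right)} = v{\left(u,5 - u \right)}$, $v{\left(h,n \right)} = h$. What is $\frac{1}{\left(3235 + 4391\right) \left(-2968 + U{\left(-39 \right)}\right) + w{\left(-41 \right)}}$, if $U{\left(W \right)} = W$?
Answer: $- \frac{1}{22931423} \approx -4.3608 \cdot 10^{-8}$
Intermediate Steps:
$w{\left(u \right)} = u$
$\frac{1}{\left(3235 + 4391\right) \left(-2968 + U{\left(-39 \right)}\right) + w{\left(-41 \right)}} = \frac{1}{\left(3235 + 4391\right) \left(-2968 - 39\right) - 41} = \frac{1}{7626 \left(-3007\right) - 41} = \frac{1}{-22931382 - 41} = \frac{1}{-22931423} = - \frac{1}{22931423}$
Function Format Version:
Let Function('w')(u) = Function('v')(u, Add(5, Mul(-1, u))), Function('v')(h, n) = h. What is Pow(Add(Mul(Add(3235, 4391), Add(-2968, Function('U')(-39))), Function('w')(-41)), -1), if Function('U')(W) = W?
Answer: Rational(-1, 22931423) ≈ -4.3608e-8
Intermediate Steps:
Function('w')(u) = u
Pow(Add(Mul(Add(3235, 4391), Add(-2968, Function('U')(-39))), Function('w')(-41)), -1) = Pow(Add(Mul(Add(3235, 4391), Add(-2968, -39)), -41), -1) = Pow(Add(Mul(7626, -3007), -41), -1) = Pow(Add(-22931382, -41), -1) = Pow(-22931423, -1) = Rational(-1, 22931423)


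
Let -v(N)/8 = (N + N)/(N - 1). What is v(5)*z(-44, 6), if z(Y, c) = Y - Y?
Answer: 0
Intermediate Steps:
z(Y, c) = 0
v(N) = -16*N/(-1 + N) (v(N) = -8*(N + N)/(N - 1) = -8*2*N/(-1 + N) = -16*N/(-1 + N))
v(5)*z(-44, 6) = -16*5/(-1 + 5)*0 = -16*5/4*0 = -16*5*¼*0 = -20*0 = 0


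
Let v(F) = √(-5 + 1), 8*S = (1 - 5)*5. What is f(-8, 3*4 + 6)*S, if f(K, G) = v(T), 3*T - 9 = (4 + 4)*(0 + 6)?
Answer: -5*I ≈ -5.0*I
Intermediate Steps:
S = -5/2 (S = ((1 - 5)*5)/8 = (-4*5)/8 = (⅛)*(-20) = -5/2 ≈ -2.5000)
T = 19 (T = 3 + ((4 + 4)*(0 + 6))/3 = 3 + (8*6)/3 = 3 + (⅓)*48 = 3 + 16 = 19)
v(F) = 2*I (v(F) = √(-4) = 2*I)
f(K, G) = 2*I
f(-8, 3*4 + 6)*S = (2*I)*(-5/2) = -5*I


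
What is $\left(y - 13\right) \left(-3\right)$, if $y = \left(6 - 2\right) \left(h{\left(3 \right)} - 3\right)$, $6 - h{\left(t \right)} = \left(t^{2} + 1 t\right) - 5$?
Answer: $87$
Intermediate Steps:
$h{\left(t \right)} = 11 - t - t^{2}$ ($h{\left(t \right)} = 6 - \left(\left(t^{2} + 1 t\right) - 5\right) = 6 - \left(\left(t^{2} + t\right) - 5\right) = 6 - \left(\left(t + t^{2}\right) - 5\right) = 6 - \left(-5 + t + t^{2}\right) = 11 - t - t^{2}$)
$y = -16$ ($y = \left(6 - 2\right) \left(\left(11 - 3 - 3^{2}\right) - 3\right) = 4 \left(\left(11 - 3 - 9\right) - 3\right) = 4 \left(-1 - 3\right) = 4 \left(-4\right) = -16$)
$\left(y - 13\right) \left(-3\right) = \left(-16 - 13\right) \left(-3\right) = \left(-29\right) \left(-3\right) = 87$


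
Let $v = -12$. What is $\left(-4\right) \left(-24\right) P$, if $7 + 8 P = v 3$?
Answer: $-516$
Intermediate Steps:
$P = - \frac{43}{8}$ ($P = - \frac{7}{8} + \frac{\left(-12\right) 3}{8} = - \frac{7}{8} + \frac{1}{8} \left(-36\right) = - \frac{7}{8} - \frac{9}{2} = - \frac{43}{8} \approx -5.375$)
$\left(-4\right) \left(-24\right) P = \left(-4\right) \left(-24\right) \left(- \frac{43}{8}\right) = 96 \left(- \frac{43}{8}\right) = -516$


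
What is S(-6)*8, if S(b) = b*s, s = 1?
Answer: -48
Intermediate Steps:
S(b) = b (S(b) = b*1 = b)
S(-6)*8 = -6*8 = -48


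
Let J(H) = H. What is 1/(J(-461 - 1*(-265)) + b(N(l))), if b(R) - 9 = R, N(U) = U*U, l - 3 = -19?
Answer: 1/69 ≈ 0.014493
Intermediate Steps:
l = -16 (l = 3 - 19 = -16)
N(U) = U**2
b(R) = 9 + R
1/(J(-461 - 1*(-265)) + b(N(l))) = 1/((-461 - 1*(-265)) + (9 + (-16)**2)) = 1/((-461 + 265) + (9 + 256)) = 1/(-196 + 265) = 1/69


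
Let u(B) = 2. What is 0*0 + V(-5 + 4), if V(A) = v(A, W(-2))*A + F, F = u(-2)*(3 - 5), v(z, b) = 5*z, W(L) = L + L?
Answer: 1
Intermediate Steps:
W(L) = 2*L
F = -4 (F = 2*(3 - 5) = 2*(-2) = -4)
V(A) = -4 + 5*A² (V(A) = (5*A)*A - 4 = 5*A² - 4 = -4 + 5*A²)
0*0 + V(-5 + 4) = 0*0 + (-4 + 5*(-5 + 4)²) = 0 + (-4 + 5*(-1)²) = 0 + (-4 + 5*1) = 0 + (-4 + 5) = 0 + 1 = 1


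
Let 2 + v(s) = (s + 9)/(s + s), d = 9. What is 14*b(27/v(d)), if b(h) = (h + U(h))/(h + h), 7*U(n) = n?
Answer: 8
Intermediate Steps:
U(n) = n/7
v(s) = -2 + (9 + s)/(2*s) (v(s) = -2 + (s + 9)/(s + s) = -2 + (9 + s)/((2*s)) = -2 + (9 + s)*(1/(2*s)) = -2 + (9 + s)/(2*s))
b(h) = 4/7 (b(h) = (h + h/7)/(h + h) = (8*h/7)/((2*h)) = (8*h/7)*(1/(2*h)) = 4/7)
14*b(27/v(d)) = 14*(4/7) = 8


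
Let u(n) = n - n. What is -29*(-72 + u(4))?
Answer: 2088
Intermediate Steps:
u(n) = 0
-29*(-72 + u(4)) = -29*(-72 + 0) = -29*(-72) = 2088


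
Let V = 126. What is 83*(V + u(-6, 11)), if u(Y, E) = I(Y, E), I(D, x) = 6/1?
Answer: 10956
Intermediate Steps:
I(D, x) = 6 (I(D, x) = 6*1 = 6)
u(Y, E) = 6
83*(V + u(-6, 11)) = 83*(126 + 6) = 83*132 = 10956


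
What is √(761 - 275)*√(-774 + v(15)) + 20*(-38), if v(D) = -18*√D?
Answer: -760 + 54*I*√(129 + 3*√15) ≈ -760.0 + 640.35*I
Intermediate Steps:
√(761 - 275)*√(-774 + v(15)) + 20*(-38) = √(761 - 275)*√(-774 - 18*√15) + 20*(-38) = √486*√(-774 - 18*√15) - 760 = (9*√6)*√(-774 - 18*√15) - 760 = 9*√6*√(-774 - 18*√15) - 760 = -760 + 9*√6*√(-774 - 18*√15)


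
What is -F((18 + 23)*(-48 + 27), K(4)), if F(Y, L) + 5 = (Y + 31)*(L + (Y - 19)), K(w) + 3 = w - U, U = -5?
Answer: -725415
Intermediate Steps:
K(w) = 2 + w (K(w) = -3 + (w - 1*(-5)) = -3 + (w + 5) = -3 + (5 + w) = 2 + w)
F(Y, L) = -5 + (31 + Y)*(-19 + L + Y) (F(Y, L) = -5 + (Y + 31)*(L + (Y - 19)) = -5 + (31 + Y)*(L + (-19 + Y)) = -5 + (31 + Y)*(-19 + L + Y))
-F((18 + 23)*(-48 + 27), K(4)) = -(-594 + ((18 + 23)*(-48 + 27))² + 12*((18 + 23)*(-48 + 27)) + 31*(2 + 4) + (2 + 4)*((18 + 23)*(-48 + 27))) = -(-594 + (41*(-21))² + 12*(41*(-21)) + 31*6 + 6*(41*(-21))) = -(-594 + (-861)² + 12*(-861) + 186 + 6*(-861)) = -(-594 + 741321 - 10332 + 186 - 5166) = -1*725415 = -725415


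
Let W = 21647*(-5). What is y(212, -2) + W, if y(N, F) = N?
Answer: -108023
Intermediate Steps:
W = -108235
y(212, -2) + W = 212 - 108235 = -108023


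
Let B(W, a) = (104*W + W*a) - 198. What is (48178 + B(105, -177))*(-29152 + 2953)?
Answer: -1056212685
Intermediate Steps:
B(W, a) = -198 + 104*W + W*a
(48178 + B(105, -177))*(-29152 + 2953) = (48178 + (-198 + 104*105 + 105*(-177)))*(-29152 + 2953) = (48178 + (-198 + 10920 - 18585))*(-26199) = (48178 - 7863)*(-26199) = 40315*(-26199) = -1056212685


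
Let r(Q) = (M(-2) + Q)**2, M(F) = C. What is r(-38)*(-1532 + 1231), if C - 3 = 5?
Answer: -270900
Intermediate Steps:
C = 8 (C = 3 + 5 = 8)
M(F) = 8
r(Q) = (8 + Q)**2
r(-38)*(-1532 + 1231) = (8 - 38)**2*(-1532 + 1231) = (-30)**2*(-301) = 900*(-301) = -270900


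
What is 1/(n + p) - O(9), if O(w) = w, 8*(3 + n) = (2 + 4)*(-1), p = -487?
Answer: -17671/1963 ≈ -9.0020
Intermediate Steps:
n = -15/4 (n = -3 + ((2 + 4)*(-1))/8 = -3 + (6*(-1))/8 = -3 + (1/8)*(-6) = -3 - 3/4 = -15/4 ≈ -3.7500)
1/(n + p) - O(9) = 1/(-15/4 - 487) - 1*9 = 1/(-1963/4) - 9 = -4/1963 - 9 = -17671/1963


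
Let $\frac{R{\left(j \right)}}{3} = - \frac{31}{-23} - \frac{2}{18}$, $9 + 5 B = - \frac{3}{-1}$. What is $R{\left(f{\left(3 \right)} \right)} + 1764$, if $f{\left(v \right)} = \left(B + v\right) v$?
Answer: $\frac{121972}{69} \approx 1767.7$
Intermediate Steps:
$B = - \frac{6}{5}$ ($B = - \frac{9}{5} + \frac{\left(-3\right) \frac{1}{-1}}{5} = - \frac{9}{5} + \frac{\left(-3\right) \left(-1\right)}{5} = - \frac{9}{5} + \frac{1}{5} \cdot 3 = - \frac{9}{5} + \frac{3}{5} = - \frac{6}{5} \approx -1.2$)
$f{\left(v \right)} = v \left(- \frac{6}{5} + v\right)$ ($f{\left(v \right)} = \left(- \frac{6}{5} + v\right) v = v \left(- \frac{6}{5} + v\right)$)
$R{\left(j \right)} = \frac{256}{69}$ ($R{\left(j \right)} = 3 \left(- \frac{31}{-23} - \frac{2}{18}\right) = 3 \left(\left(-31\right) \left(- \frac{1}{23}\right) - \frac{1}{9}\right) = 3 \left(\frac{31}{23} - \frac{1}{9}\right) = 3 \cdot \frac{256}{207} = \frac{256}{69}$)
$R{\left(f{\left(3 \right)} \right)} + 1764 = \frac{256}{69} + 1764 = \frac{121972}{69}$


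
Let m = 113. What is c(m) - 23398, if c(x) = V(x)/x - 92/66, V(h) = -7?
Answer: -87256571/3729 ≈ -23399.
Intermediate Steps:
c(x) = -46/33 - 7/x (c(x) = -7/x - 92/66 = -7/x - 92*1/66 = -7/x - 46/33 = -46/33 - 7/x)
c(m) - 23398 = (-46/33 - 7/113) - 23398 = -5429/3729 - 23398 = -87256571/3729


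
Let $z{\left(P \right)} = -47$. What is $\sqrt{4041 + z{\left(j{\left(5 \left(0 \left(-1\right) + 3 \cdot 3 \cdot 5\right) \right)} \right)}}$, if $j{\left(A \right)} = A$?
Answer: $\sqrt{3994} \approx 63.198$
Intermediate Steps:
$\sqrt{4041 + z{\left(j{\left(5 \left(0 \left(-1\right) + 3 \cdot 3 \cdot 5\right) \right)} \right)}} = \sqrt{4041 - 47} = \sqrt{3994}$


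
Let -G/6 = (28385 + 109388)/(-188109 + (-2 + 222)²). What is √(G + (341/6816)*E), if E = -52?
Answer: √46973693735859270/119032068 ≈ 1.8208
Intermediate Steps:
G = 826638/139709 (G = -6*(28385 + 109388)/(-188109 + (-2 + 222)²) = -826638/(-188109 + 220²) = -826638/(-188109 + 48400) = -826638/(-139709) = -826638*(-1)/139709 = -6*(-137773/139709) = 826638/139709 ≈ 5.9169)
√(G + (341/6816)*E) = √(826638/139709 + (341/6816)*(-52)) = √(826638/139709 - 4433/1704) = √(789261155/238064136) = √46973693735859270/119032068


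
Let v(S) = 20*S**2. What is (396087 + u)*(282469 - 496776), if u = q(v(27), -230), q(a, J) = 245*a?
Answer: -850410251409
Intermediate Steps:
u = 3572100 (u = 245*(20*27**2) = 245*(20*729) = 245*14580 = 3572100)
(396087 + u)*(282469 - 496776) = (396087 + 3572100)*(282469 - 496776) = 3968187*(-214307) = -850410251409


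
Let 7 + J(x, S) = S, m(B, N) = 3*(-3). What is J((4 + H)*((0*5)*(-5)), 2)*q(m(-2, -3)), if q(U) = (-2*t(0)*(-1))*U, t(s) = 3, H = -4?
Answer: 270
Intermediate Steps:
m(B, N) = -9
J(x, S) = -7 + S
q(U) = 6*U (q(U) = (-2*3*(-1))*U = (-6*(-1))*U = 6*U)
J((4 + H)*((0*5)*(-5)), 2)*q(m(-2, -3)) = (-7 + 2)*(6*(-9)) = -5*(-54) = 270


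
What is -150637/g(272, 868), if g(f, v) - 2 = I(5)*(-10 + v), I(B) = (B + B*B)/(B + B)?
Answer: -150637/2576 ≈ -58.477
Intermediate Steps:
I(B) = (B + B²)/(2*B) (I(B) = (B + B²)/((2*B)) = (B + B²)*(1/(2*B)) = (B + B²)/(2*B))
g(f, v) = -28 + 3*v (g(f, v) = 2 + (½ + (½)*5)*(-10 + v) = 2 + (½ + 5/2)*(-10 + v) = 2 + 3*(-10 + v) = 2 + (-30 + 3*v) = -28 + 3*v)
-150637/g(272, 868) = -150637/(-28 + 3*868) = -150637/(-28 + 2604) = -150637/2576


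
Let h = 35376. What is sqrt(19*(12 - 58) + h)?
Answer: sqrt(34502) ≈ 185.75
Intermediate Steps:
sqrt(19*(12 - 58) + h) = sqrt(19*(12 - 58) + 35376) = sqrt(19*(-46) + 35376) = sqrt(-874 + 35376) = sqrt(34502)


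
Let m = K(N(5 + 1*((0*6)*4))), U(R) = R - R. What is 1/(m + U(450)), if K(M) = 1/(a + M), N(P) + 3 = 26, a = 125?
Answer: 148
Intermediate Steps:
U(R) = 0
N(P) = 23 (N(P) = -3 + 26 = 23)
K(M) = 1/(125 + M)
m = 1/148 (m = 1/(125 + 23) = 1/148 ≈ 0.0067568)
1/(m + U(450)) = 1/(1/148 + 0) = 1/(1/148) = 148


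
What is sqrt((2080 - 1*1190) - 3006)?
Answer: 46*I ≈ 46.0*I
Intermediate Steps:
sqrt((2080 - 1*1190) - 3006) = sqrt((2080 - 1190) - 3006) = sqrt(890 - 3006) = sqrt(-2116) = 46*I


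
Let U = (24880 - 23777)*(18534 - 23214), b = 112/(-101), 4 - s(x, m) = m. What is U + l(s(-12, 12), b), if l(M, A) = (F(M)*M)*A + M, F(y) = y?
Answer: -521374016/101 ≈ -5.1621e+6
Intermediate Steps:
s(x, m) = 4 - m
b = -112/101 (b = 112*(-1/101) = -112/101 ≈ -1.1089)
l(M, A) = M + A*M² (l(M, A) = (M*M)*A + M = M²*A + M = A*M² + M = M + A*M²)
U = -5162040 (U = 1103*(-4680) = -5162040)
U + l(s(-12, 12), b) = -5162040 + (4 - 1*12)*(1 - 112*(4 - 1*12)/101) = -5162040 + (4 - 12)*(1 - 112*(4 - 12)/101) = -5162040 - 8*(1 - 112/101*(-8)) = -5162040 - 8*(1 + 896/101) = -5162040 - 8*997/101 = -5162040 - 7976/101 = -521374016/101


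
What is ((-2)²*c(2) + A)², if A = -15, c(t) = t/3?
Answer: 1369/9 ≈ 152.11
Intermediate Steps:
c(t) = t/3 (c(t) = t*(⅓) = t/3)
((-2)²*c(2) + A)² = ((-2)²*((⅓)*2) - 15)² = (4*(⅔) - 15)² = (8/3 - 15)² = (-37/3)² = 1369/9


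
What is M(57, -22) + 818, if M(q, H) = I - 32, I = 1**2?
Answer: 787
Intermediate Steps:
I = 1
M(q, H) = -31 (M(q, H) = 1 - 32 = -31)
M(57, -22) + 818 = -31 + 818 = 787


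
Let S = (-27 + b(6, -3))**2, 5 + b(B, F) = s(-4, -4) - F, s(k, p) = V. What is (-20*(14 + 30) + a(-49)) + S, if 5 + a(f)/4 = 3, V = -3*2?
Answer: 337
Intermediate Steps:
V = -6
s(k, p) = -6
b(B, F) = -11 - F (b(B, F) = -5 + (-6 - F) = -11 - F)
a(f) = -8 (a(f) = -20 + 4*3 = -20 + 12 = -8)
S = 1225 (S = (-27 + (-11 - 1*(-3)))**2 = (-27 + (-11 + 3))**2 = (-27 - 8)**2 = (-35)**2 = 1225)
(-20*(14 + 30) + a(-49)) + S = (-20*(14 + 30) - 8) + 1225 = (-20*44 - 8) + 1225 = (-880 - 8) + 1225 = -888 + 1225 = 337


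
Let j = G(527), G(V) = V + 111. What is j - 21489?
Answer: -20851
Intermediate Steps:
G(V) = 111 + V
j = 638 (j = 111 + 527 = 638)
j - 21489 = 638 - 21489 = -20851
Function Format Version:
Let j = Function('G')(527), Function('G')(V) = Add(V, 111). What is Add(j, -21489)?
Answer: -20851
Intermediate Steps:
Function('G')(V) = Add(111, V)
j = 638 (j = Add(111, 527) = 638)
Add(j, -21489) = Add(638, -21489) = -20851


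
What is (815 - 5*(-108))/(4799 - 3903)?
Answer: 1355/896 ≈ 1.5123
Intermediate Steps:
(815 - 5*(-108))/(4799 - 3903) = (815 + 540)/896 = 1355*(1/896) = 1355/896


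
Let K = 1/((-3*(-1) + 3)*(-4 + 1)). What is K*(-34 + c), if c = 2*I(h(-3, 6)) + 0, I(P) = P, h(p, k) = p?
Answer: 20/9 ≈ 2.2222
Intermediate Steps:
c = -6 (c = 2*(-3) + 0 = -6 + 0 = -6)
K = -1/18 (K = 1/((3 + 3)*(-3)) = 1/(6*(-3)) = 1/(-18) = -1/18 ≈ -0.055556)
K*(-34 + c) = -(-34 - 6)/18 = -1/18*(-40) = 20/9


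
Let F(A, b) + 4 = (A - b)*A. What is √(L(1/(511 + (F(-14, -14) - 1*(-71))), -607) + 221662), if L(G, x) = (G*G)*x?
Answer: 3*√8228191889/578 ≈ 470.81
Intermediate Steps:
F(A, b) = -4 + A*(A - b) (F(A, b) = -4 + (A - b)*A = -4 + A*(A - b))
L(G, x) = x*G² (L(G, x) = G²*x = x*G²)
√(L(1/(511 + (F(-14, -14) - 1*(-71))), -607) + 221662) = √(-607/(511 + ((-4 + (-14)² - 1*(-14)*(-14)) - 1*(-71)))² + 221662) = √(-607/(511 + ((-4 + 196 - 196) + 71))² + 221662) = √(-607/(511 + (-4 + 71))² + 221662) = √(-607/(511 + 67)² + 221662) = √(-607*(1/578)² + 221662) = √(-607*1/334084 + 221662) = √(-607/334084 + 221662) = √(74053727001/334084) = 3*√8228191889/578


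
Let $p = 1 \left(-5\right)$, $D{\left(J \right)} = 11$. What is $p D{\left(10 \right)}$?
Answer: $-55$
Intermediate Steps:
$p = -5$
$p D{\left(10 \right)} = \left(-5\right) 11 = -55$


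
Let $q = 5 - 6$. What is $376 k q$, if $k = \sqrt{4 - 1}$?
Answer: $- 376 \sqrt{3} \approx -651.25$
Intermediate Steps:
$q = -1$ ($q = 5 - 6 = -1$)
$k = \sqrt{3} \approx 1.732$
$376 k q = 376 \sqrt{3} \left(-1\right) = 376 \left(- \sqrt{3}\right) = - 376 \sqrt{3}$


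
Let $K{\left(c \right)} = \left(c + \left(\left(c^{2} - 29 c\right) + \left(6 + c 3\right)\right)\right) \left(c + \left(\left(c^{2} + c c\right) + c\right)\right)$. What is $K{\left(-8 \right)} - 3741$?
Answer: $26499$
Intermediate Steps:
$K{\left(c \right)} = \left(2 c + 2 c^{2}\right) \left(6 + c^{2} - 25 c\right)$ ($K{\left(c \right)} = \left(c + \left(\left(c^{2} - 29 c\right) + \left(6 + 3 c\right)\right)\right) \left(c + \left(\left(c^{2} + c^{2}\right) + c\right)\right) = \left(c + \left(6 + c^{2} - 26 c\right)\right) \left(c + \left(2 c^{2} + c\right)\right) = \left(6 + c^{2} - 25 c\right) \left(c + \left(c + 2 c^{2}\right)\right) = \left(6 + c^{2} - 25 c\right) \left(2 c + 2 c^{2}\right) = \left(2 c + 2 c^{2}\right) \left(6 + c^{2} - 25 c\right)$)
$K{\left(-8 \right)} - 3741 = 2 \left(-8\right) \left(6 + \left(-8\right)^{3} - 24 \left(-8\right)^{2} - -152\right) - 3741 = 2 \left(-8\right) \left(6 - 512 - 1536 + 152\right) - 3741 = 2 \left(-8\right) \left(-1890\right) - 3741 = 30240 - 3741 = 26499$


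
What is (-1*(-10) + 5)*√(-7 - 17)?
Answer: 30*I*√6 ≈ 73.485*I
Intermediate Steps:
(-1*(-10) + 5)*√(-7 - 17) = (10 + 5)*√(-24) = 15*(2*I*√6) = 30*I*√6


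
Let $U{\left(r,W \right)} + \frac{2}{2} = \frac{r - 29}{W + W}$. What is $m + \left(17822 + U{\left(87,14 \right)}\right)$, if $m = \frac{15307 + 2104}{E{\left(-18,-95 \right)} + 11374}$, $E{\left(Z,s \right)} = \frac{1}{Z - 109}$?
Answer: $\frac{360466181689}{20222958} \approx 17825.0$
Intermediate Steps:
$U{\left(r,W \right)} = -1 + \frac{-29 + r}{2 W}$ ($U{\left(r,W \right)} = -1 + \frac{r - 29}{W + W} = -1 + \frac{-29 + r}{2 W}$)
$E{\left(Z,s \right)} = \frac{1}{-109 + Z}$
$m = \frac{2211197}{1444497}$ ($m = \frac{15307 + 2104}{\frac{1}{-109 - 18} + 11374} = \frac{17411}{\frac{1}{-127} + 11374} = \frac{17411}{- \frac{1}{127} + 11374} = \frac{17411}{\frac{1444497}{127}} = 17411 \cdot \frac{127}{1444497} = \frac{2211197}{1444497} \approx 1.5308$)
$m + \left(17822 + U{\left(87,14 \right)}\right) = \frac{2211197}{1444497} + \left(17822 + \frac{-29 + 87 - 28}{2 \cdot 14}\right) = \frac{2211197}{1444497} + \left(17822 + \frac{1}{2} \cdot \frac{1}{14} \left(-29 + 87 - 28\right)\right) = \frac{2211197}{1444497} + \left(17822 + \frac{1}{2} \cdot \frac{1}{14} \cdot 30\right) = \frac{2211197}{1444497} + \left(17822 + \frac{15}{14}\right) = \frac{2211197}{1444497} + \frac{249523}{14} = \frac{360466181689}{20222958}$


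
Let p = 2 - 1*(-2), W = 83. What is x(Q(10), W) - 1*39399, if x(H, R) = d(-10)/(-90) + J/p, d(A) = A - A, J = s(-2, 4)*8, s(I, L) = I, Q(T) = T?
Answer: -39403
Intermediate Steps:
p = 4 (p = 2 + 2 = 4)
J = -16 (J = -2*8 = -16)
d(A) = 0
x(H, R) = -4 (x(H, R) = 0/(-90) - 16/4 = 0*(-1/90) - 16*¼ = 0 - 4 = -4)
x(Q(10), W) - 1*39399 = -4 - 1*39399 = -4 - 39399 = -39403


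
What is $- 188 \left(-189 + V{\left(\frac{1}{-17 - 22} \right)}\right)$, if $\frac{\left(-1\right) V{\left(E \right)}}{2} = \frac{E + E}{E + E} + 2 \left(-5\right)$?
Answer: $32148$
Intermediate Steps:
$V{\left(E \right)} = 18$ ($V{\left(E \right)} = - 2 \left(\frac{E + E}{E + E} + 2 \left(-5\right)\right) = - 2 \left(\frac{2 E}{2 E} - 10\right) = - 2 \left(2 E \frac{1}{2 E} - 10\right) = - 2 \left(1 - 10\right) = \left(-2\right) \left(-9\right) = 18$)
$- 188 \left(-189 + V{\left(\frac{1}{-17 - 22} \right)}\right) = - 188 \left(-189 + 18\right) = \left(-188\right) \left(-171\right) = 32148$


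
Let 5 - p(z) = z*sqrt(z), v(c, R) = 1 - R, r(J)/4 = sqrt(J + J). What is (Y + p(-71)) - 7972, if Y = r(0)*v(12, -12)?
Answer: -7967 + 71*I*sqrt(71) ≈ -7967.0 + 598.26*I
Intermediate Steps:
r(J) = 4*sqrt(2)*sqrt(J) (r(J) = 4*sqrt(J + J) = 4*sqrt(2*J) = 4*(sqrt(2)*sqrt(J)) = 4*sqrt(2)*sqrt(J))
Y = 0 (Y = (4*sqrt(2)*sqrt(0))*(1 - 1*(-12)) = (4*sqrt(2)*0)*(1 + 12) = 0*13 = 0)
p(z) = 5 - z**(3/2) (p(z) = 5 - z*sqrt(z) = 5 - z**(3/2))
(Y + p(-71)) - 7972 = (0 + (5 - (-71)**(3/2))) - 7972 = (0 + (5 - (-71)*I*sqrt(71))) - 7972 = (0 + (5 + 71*I*sqrt(71))) - 7972 = (5 + 71*I*sqrt(71)) - 7972 = -7967 + 71*I*sqrt(71)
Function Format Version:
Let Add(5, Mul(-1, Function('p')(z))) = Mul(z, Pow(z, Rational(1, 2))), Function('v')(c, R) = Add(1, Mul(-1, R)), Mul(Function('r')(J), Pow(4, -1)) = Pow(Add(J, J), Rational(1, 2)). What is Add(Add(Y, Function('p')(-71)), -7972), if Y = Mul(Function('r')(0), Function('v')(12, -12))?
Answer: Add(-7967, Mul(71, I, Pow(71, Rational(1, 2)))) ≈ Add(-7967.0, Mul(598.26, I))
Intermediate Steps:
Function('r')(J) = Mul(4, Pow(2, Rational(1, 2)), Pow(J, Rational(1, 2))) (Function('r')(J) = Mul(4, Pow(Add(J, J), Rational(1, 2))) = Mul(4, Pow(Mul(2, J), Rational(1, 2))) = Mul(4, Mul(Pow(2, Rational(1, 2)), Pow(J, Rational(1, 2)))) = Mul(4, Pow(2, Rational(1, 2)), Pow(J, Rational(1, 2))))
Y = 0 (Y = Mul(Mul(4, Pow(2, Rational(1, 2)), Pow(0, Rational(1, 2))), Add(1, Mul(-1, -12))) = Mul(Mul(4, Pow(2, Rational(1, 2)), 0), Add(1, 12)) = Mul(0, 13) = 0)
Function('p')(z) = Add(5, Mul(-1, Pow(z, Rational(3, 2)))) (Function('p')(z) = Add(5, Mul(-1, Mul(z, Pow(z, Rational(1, 2))))) = Add(5, Mul(-1, Pow(z, Rational(3, 2)))))
Add(Add(Y, Function('p')(-71)), -7972) = Add(Add(0, Add(5, Mul(-1, Pow(-71, Rational(3, 2))))), -7972) = Add(Add(0, Add(5, Mul(-1, Mul(-71, I, Pow(71, Rational(1, 2)))))), -7972) = Add(Add(0, Add(5, Mul(71, I, Pow(71, Rational(1, 2))))), -7972) = Add(Add(5, Mul(71, I, Pow(71, Rational(1, 2)))), -7972) = Add(-7967, Mul(71, I, Pow(71, Rational(1, 2))))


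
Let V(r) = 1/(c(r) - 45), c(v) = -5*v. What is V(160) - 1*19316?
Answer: -16322021/845 ≈ -19316.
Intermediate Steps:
V(r) = 1/(-45 - 5*r) (V(r) = 1/(-5*r - 45) = 1/(-45 - 5*r))
V(160) - 1*19316 = -1/(45 + 5*160) - 1*19316 = -1/(45 + 800) - 19316 = -1/845 - 19316 = -16322021/845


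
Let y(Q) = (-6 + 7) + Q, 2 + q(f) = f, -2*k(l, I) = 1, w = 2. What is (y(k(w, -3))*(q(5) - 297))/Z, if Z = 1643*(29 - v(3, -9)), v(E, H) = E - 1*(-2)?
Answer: -49/13144 ≈ -0.0037279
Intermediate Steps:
v(E, H) = 2 + E (v(E, H) = E + 2 = 2 + E)
k(l, I) = -½ (k(l, I) = -½*1 = -½)
q(f) = -2 + f
y(Q) = 1 + Q
Z = 39432 (Z = 1643*(29 - (2 + 3)) = 1643*(29 - 1*5) = 1643*(29 - 5) = 1643*24 = 39432)
(y(k(w, -3))*(q(5) - 297))/Z = ((1 - ½)*((-2 + 5) - 297))/39432 = ((3 - 297)/2)*(1/39432) = ((½)*(-294))*(1/39432) = -147*1/39432 = -49/13144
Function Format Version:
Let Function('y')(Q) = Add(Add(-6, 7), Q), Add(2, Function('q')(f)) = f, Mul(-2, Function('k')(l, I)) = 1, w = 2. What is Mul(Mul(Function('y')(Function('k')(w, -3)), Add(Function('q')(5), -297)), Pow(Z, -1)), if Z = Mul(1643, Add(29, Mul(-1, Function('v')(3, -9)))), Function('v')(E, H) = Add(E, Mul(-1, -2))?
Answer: Rational(-49, 13144) ≈ -0.0037279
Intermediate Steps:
Function('v')(E, H) = Add(2, E) (Function('v')(E, H) = Add(E, 2) = Add(2, E))
Function('k')(l, I) = Rational(-1, 2) (Function('k')(l, I) = Mul(Rational(-1, 2), 1) = Rational(-1, 2))
Function('q')(f) = Add(-2, f)
Function('y')(Q) = Add(1, Q)
Z = 39432 (Z = Mul(1643, Add(29, Mul(-1, Add(2, 3)))) = Mul(1643, Add(29, Mul(-1, 5))) = Mul(1643, Add(29, -5)) = Mul(1643, 24) = 39432)
Mul(Mul(Function('y')(Function('k')(w, -3)), Add(Function('q')(5), -297)), Pow(Z, -1)) = Mul(Mul(Add(1, Rational(-1, 2)), Add(Add(-2, 5), -297)), Pow(39432, -1)) = Mul(Mul(Rational(1, 2), Add(3, -297)), Rational(1, 39432)) = Mul(Mul(Rational(1, 2), -294), Rational(1, 39432)) = Mul(-147, Rational(1, 39432)) = Rational(-49, 13144)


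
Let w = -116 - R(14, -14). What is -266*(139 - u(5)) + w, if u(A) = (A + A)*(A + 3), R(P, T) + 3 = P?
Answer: -15821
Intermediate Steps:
R(P, T) = -3 + P
u(A) = 2*A*(3 + A) (u(A) = (2*A)*(3 + A) = 2*A*(3 + A))
w = -127 (w = -116 - (-3 + 14) = -116 - 1*11 = -116 - 11 = -127)
-266*(139 - u(5)) + w = -266*(139 - 2*5*(3 + 5)) - 127 = -266*(139 - 2*5*8) - 127 = -266*(139 - 1*80) - 127 = -266*(139 - 80) - 127 = -266*59 - 127 = -15694 - 127 = -15821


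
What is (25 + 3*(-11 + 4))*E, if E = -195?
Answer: -780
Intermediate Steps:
(25 + 3*(-11 + 4))*E = (25 + 3*(-11 + 4))*(-195) = (25 + 3*(-7))*(-195) = (25 - 21)*(-195) = 4*(-195) = -780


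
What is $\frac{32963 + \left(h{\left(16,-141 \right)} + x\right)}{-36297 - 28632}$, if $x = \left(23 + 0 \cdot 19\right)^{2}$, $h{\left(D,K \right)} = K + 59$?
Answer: $- \frac{33410}{64929} \approx -0.51456$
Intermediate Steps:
$h{\left(D,K \right)} = 59 + K$
$x = 529$ ($x = \left(23 + 0\right)^{2} = 23^{2} = 529$)
$\frac{32963 + \left(h{\left(16,-141 \right)} + x\right)}{-36297 - 28632} = \frac{32963 + \left(\left(59 - 141\right) + 529\right)}{-36297 - 28632} = \frac{32963 + \left(-82 + 529\right)}{-64929} = \left(32963 + 447\right) \left(- \frac{1}{64929}\right) = 33410 \left(- \frac{1}{64929}\right) = - \frac{33410}{64929}$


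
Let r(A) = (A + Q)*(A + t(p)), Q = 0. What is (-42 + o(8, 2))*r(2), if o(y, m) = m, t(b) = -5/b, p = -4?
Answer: -260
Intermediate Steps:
r(A) = A*(5/4 + A) (r(A) = (A + 0)*(A - 5/(-4)) = A*(A - 5*(-¼)) = A*(A + 5/4) = A*(5/4 + A))
(-42 + o(8, 2))*r(2) = (-42 + 2)*((¼)*2*(5 + 4*2)) = -10*2*(5 + 8) = -10*2*13 = -40*13/2 = -260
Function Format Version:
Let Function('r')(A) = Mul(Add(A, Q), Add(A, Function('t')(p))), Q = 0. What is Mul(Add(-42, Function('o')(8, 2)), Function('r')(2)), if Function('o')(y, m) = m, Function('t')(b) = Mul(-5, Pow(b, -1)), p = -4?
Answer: -260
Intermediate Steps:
Function('r')(A) = Mul(A, Add(Rational(5, 4), A)) (Function('r')(A) = Mul(Add(A, 0), Add(A, Mul(-5, Pow(-4, -1)))) = Mul(A, Add(A, Mul(-5, Rational(-1, 4)))) = Mul(A, Add(A, Rational(5, 4))) = Mul(A, Add(Rational(5, 4), A)))
Mul(Add(-42, Function('o')(8, 2)), Function('r')(2)) = Mul(Add(-42, 2), Mul(Rational(1, 4), 2, Add(5, Mul(4, 2)))) = Mul(-40, Mul(Rational(1, 4), 2, Add(5, 8))) = Mul(-40, Mul(Rational(1, 4), 2, 13)) = Mul(-40, Rational(13, 2)) = -260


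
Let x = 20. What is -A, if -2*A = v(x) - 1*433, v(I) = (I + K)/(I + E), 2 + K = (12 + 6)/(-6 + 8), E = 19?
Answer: -2810/13 ≈ -216.15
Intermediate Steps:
K = 7 (K = -2 + (12 + 6)/(-6 + 8) = -2 + 18/2 = -2 + 18*(1/2) = -2 + 9 = 7)
v(I) = (7 + I)/(19 + I) (v(I) = (I + 7)/(I + 19) = (7 + I)/(19 + I))
A = 2810/13 (A = -((7 + 20)/(19 + 20) - 1*433)/2 = -(27/39 - 433)/2 = -((1/39)*27 - 433)/2 = -(9/13 - 433)/2 = -1/2*(-5620/13) = 2810/13 ≈ 216.15)
-A = -1*2810/13 = -2810/13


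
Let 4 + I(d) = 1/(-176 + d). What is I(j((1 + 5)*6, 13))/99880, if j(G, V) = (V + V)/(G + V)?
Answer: -3131/78069840 ≈ -4.0105e-5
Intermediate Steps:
j(G, V) = 2*V/(G + V) (j(G, V) = (2*V)/(G + V) = 2*V/(G + V))
I(d) = -4 + 1/(-176 + d)
I(j((1 + 5)*6, 13))/99880 = ((705 - 8*13/((1 + 5)*6 + 13))/(-176 + 2*13/((1 + 5)*6 + 13)))/99880 = ((705 - 8*13/(6*6 + 13))/(-176 + 2*13/(6*6 + 13)))*(1/99880) = ((705 - 8*13/(36 + 13))/(-176 + 2*13/(36 + 13)))*(1/99880) = ((705 - 8*13/49)/(-176 + 2*13/49))*(1/99880) = ((705 - 8*13/49)/(-176 + 2*13*(1/49)))*(1/99880) = ((705 - 4*26/49)/(-176 + 26/49))*(1/99880) = ((705 - 104/49)/(-8598/49))*(1/99880) = -49/8598*34441/49*(1/99880) = -34441/8598*1/99880 = -3131/78069840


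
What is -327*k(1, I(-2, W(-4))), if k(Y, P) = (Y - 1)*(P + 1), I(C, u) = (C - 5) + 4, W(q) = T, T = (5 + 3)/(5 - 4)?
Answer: 0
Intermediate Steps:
T = 8 (T = 8/1 = 8*1 = 8)
W(q) = 8
I(C, u) = -1 + C (I(C, u) = (-5 + C) + 4 = -1 + C)
k(Y, P) = (1 + P)*(-1 + Y) (k(Y, P) = (-1 + Y)*(1 + P) = (1 + P)*(-1 + Y))
-327*k(1, I(-2, W(-4))) = -327*(-1 + 1 - (-1 - 2) + (-1 - 2)*1) = -327*(-1 + 1 - 1*(-3) - 3*1) = -327*(-1 + 1 + 3 - 3) = -327*0 = 0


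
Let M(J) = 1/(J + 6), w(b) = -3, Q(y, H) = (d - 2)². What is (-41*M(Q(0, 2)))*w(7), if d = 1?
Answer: 123/7 ≈ 17.571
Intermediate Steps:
Q(y, H) = 1 (Q(y, H) = (1 - 2)² = (-1)² = 1)
M(J) = 1/(6 + J)
(-41*M(Q(0, 2)))*w(7) = -41/(6 + 1)*(-3) = -41/7*(-3) = 123/7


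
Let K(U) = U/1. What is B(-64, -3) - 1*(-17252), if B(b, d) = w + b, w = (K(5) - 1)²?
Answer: 17204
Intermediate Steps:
K(U) = U (K(U) = U*1 = U)
w = 16 (w = (5 - 1)² = 4² = 16)
B(b, d) = 16 + b
B(-64, -3) - 1*(-17252) = (16 - 64) - 1*(-17252) = -48 + 17252 = 17204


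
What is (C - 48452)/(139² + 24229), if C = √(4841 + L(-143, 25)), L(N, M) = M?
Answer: -24226/21775 + √4866/43550 ≈ -1.1110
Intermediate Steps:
C = √4866 (C = √(4841 + 25) = √4866 ≈ 69.757)
(C - 48452)/(139² + 24229) = (√4866 - 48452)/(139² + 24229) = (-48452 + √4866)/(19321 + 24229) = (-48452 + √4866)/43550 = (-48452 + √4866)*(1/43550) = -24226/21775 + √4866/43550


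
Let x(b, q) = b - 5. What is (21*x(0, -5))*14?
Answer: -1470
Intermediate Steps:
x(b, q) = -5 + b
(21*x(0, -5))*14 = (21*(-5 + 0))*14 = (21*(-5))*14 = -105*14 = -1470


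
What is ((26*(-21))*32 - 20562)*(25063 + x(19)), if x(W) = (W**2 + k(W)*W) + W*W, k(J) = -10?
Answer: -973480230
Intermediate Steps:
x(W) = -10*W + 2*W**2 (x(W) = (W**2 - 10*W) + W*W = (W**2 - 10*W) + W**2 = -10*W + 2*W**2)
((26*(-21))*32 - 20562)*(25063 + x(19)) = ((26*(-21))*32 - 20562)*(25063 + 2*19*(-5 + 19)) = (-546*32 - 20562)*(25063 + 2*19*14) = (-17472 - 20562)*(25063 + 532) = -38034*25595 = -973480230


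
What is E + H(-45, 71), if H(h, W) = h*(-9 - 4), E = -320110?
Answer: -319525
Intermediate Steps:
H(h, W) = -13*h (H(h, W) = h*(-13) = -13*h)
E + H(-45, 71) = -320110 - 13*(-45) = -320110 + 585 = -319525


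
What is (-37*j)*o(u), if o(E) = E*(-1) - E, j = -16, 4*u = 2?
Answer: -592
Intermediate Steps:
u = ½ (u = (¼)*2 = ½ ≈ 0.50000)
o(E) = -2*E (o(E) = -E - E = -2*E)
(-37*j)*o(u) = (-37*(-16))*(-2*½) = 592*(-1) = -592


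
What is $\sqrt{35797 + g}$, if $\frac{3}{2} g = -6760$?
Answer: $\frac{\sqrt{281613}}{3} \approx 176.89$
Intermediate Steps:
$g = - \frac{13520}{3}$ ($g = \frac{2}{3} \left(-6760\right) = - \frac{13520}{3} \approx -4506.7$)
$\sqrt{35797 + g} = \sqrt{35797 - \frac{13520}{3}} = \sqrt{\frac{93871}{3}} = \frac{\sqrt{281613}}{3}$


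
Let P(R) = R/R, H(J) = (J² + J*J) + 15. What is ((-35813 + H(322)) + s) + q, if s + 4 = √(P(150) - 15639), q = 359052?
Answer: 530618 + I*√15638 ≈ 5.3062e+5 + 125.05*I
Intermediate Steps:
H(J) = 15 + 2*J² (H(J) = (J² + J²) + 15 = 2*J² + 15 = 15 + 2*J²)
P(R) = 1
s = -4 + I*√15638 (s = -4 + √(1 - 15639) = -4 + √(-15638) = -4 + I*√15638 ≈ -4.0 + 125.05*I)
((-35813 + H(322)) + s) + q = ((-35813 + (15 + 2*322²)) + (-4 + I*√15638)) + 359052 = ((-35813 + (15 + 2*103684)) + (-4 + I*√15638)) + 359052 = ((-35813 + (15 + 207368)) + (-4 + I*√15638)) + 359052 = ((-35813 + 207383) + (-4 + I*√15638)) + 359052 = (171570 + (-4 + I*√15638)) + 359052 = (171566 + I*√15638) + 359052 = 530618 + I*√15638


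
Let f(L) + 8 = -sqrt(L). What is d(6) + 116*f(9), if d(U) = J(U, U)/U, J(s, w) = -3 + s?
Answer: -2551/2 ≈ -1275.5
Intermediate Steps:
f(L) = -8 - sqrt(L)
d(U) = (-3 + U)/U
d(6) + 116*f(9) = (-3 + 6)/6 + 116*(-8 - sqrt(9)) = (1/6)*3 + 116*(-8 - 1*3) = 1/2 + 116*(-8 - 3) = 1/2 + 116*(-11) = 1/2 - 1276 = -2551/2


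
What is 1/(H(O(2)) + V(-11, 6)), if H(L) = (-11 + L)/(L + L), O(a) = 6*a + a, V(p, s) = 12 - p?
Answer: 28/647 ≈ 0.043277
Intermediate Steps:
O(a) = 7*a
H(L) = (-11 + L)/(2*L) (H(L) = (-11 + L)/((2*L)) = (-11 + L)*(1/(2*L)) = (-11 + L)/(2*L))
1/(H(O(2)) + V(-11, 6)) = 1/((-11 + 7*2)/(2*((7*2))) + (12 - 1*(-11))) = 1/((½)*(-11 + 14)/14 + (12 + 11)) = 1/((½)*(1/14)*3 + 23) = 1/(3/28 + 23) = 1/(647/28) = 28/647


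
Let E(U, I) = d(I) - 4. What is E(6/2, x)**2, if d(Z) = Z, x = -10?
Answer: 196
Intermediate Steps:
E(U, I) = -4 + I (E(U, I) = I - 4 = -4 + I)
E(6/2, x)**2 = (-4 - 10)**2 = (-14)**2 = 196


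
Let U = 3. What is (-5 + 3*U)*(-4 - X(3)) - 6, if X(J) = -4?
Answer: -6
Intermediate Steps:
(-5 + 3*U)*(-4 - X(3)) - 6 = (-5 + 3*3)*(-4 - 1*(-4)) - 6 = (-5 + 9)*(-4 + 4) - 6 = 4*0 - 6 = 0 - 6 = -6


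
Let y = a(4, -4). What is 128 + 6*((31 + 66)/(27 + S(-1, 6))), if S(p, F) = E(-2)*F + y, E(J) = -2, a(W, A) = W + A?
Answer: 834/5 ≈ 166.80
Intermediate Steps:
a(W, A) = A + W
y = 0 (y = -4 + 4 = 0)
S(p, F) = -2*F (S(p, F) = -2*F + 0 = -2*F)
128 + 6*((31 + 66)/(27 + S(-1, 6))) = 128 + 6*((31 + 66)/(27 - 2*6)) = 128 + 6*(97/(27 - 12)) = 128 + 6*(97/15) = 128 + 194/5 = 834/5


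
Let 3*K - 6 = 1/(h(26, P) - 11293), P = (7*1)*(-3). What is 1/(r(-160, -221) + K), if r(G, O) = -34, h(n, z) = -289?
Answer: -34746/1111873 ≈ -0.031250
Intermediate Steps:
P = -21 (P = 7*(-3) = -21)
K = 69491/34746 (K = 2 + 1/(3*(-289 - 11293)) = 2 + (1/3)/(-11582) = 2 + (1/3)*(-1/11582) = 2 - 1/34746 = 69491/34746 ≈ 2.0000)
1/(r(-160, -221) + K) = 1/(-34 + 69491/34746) = 1/(-1111873/34746) = -34746/1111873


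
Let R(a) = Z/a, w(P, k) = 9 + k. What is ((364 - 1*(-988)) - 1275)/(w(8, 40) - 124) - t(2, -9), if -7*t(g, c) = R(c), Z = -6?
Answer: -163/175 ≈ -0.93143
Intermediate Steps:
R(a) = -6/a
t(g, c) = 6/(7*c) (t(g, c) = -(-6)/(7*c) = 6/(7*c))
((364 - 1*(-988)) - 1275)/(w(8, 40) - 124) - t(2, -9) = ((364 - 1*(-988)) - 1275)/((9 + 40) - 124) - 6/(7*(-9)) = ((364 + 988) - 1275)/(49 - 124) - 6*(-1)/(7*9) = (1352 - 1275)/(-75) - 1*(-2/21) = 77*(-1/75) + 2/21 = -77/75 + 2/21 = -163/175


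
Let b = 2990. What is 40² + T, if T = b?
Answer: 4590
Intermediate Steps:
T = 2990
40² + T = 40² + 2990 = 1600 + 2990 = 4590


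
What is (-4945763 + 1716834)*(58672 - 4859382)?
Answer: 15501151739590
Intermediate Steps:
(-4945763 + 1716834)*(58672 - 4859382) = -3228929*(-4800710) = 15501151739590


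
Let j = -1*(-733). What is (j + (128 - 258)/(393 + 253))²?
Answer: 56024049636/104329 ≈ 5.3699e+5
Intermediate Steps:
j = 733
(j + (128 - 258)/(393 + 253))² = (733 + (128 - 258)/(393 + 253))² = (733 - 130/646)² = (733 - 130*1/646)² = (733 - 65/323)² = (236694/323)² = 56024049636/104329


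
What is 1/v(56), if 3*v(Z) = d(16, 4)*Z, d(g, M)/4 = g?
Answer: 3/3584 ≈ 0.00083705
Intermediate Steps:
d(g, M) = 4*g
v(Z) = 64*Z/3 (v(Z) = ((4*16)*Z)/3 = (64*Z)/3 = 64*Z/3)
1/v(56) = 1/((64/3)*56) = 1/(3584/3) = 3/3584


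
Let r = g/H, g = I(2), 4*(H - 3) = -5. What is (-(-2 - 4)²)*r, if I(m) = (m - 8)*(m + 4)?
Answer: 5184/7 ≈ 740.57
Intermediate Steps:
I(m) = (-8 + m)*(4 + m)
H = 7/4 (H = 3 + (¼)*(-5) = 3 - 5/4 = 7/4 ≈ 1.7500)
g = -36 (g = -32 + 2² - 4*2 = -32 + 4 - 8 = -36)
r = -144/7 (r = -36/7/4 = -36*4/7 = -144/7 ≈ -20.571)
(-(-2 - 4)²)*r = -(-2 - 4)²*(-144/7) = -1*(-6)²*(-144/7) = -1*36*(-144/7) = -36*(-144/7) = 5184/7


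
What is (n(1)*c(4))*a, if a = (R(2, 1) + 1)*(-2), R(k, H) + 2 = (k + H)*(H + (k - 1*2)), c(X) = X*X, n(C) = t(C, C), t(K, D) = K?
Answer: -64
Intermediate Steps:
n(C) = C
c(X) = X²
R(k, H) = -2 + (H + k)*(-2 + H + k) (R(k, H) = -2 + (k + H)*(H + (k - 1*2)) = -2 + (H + k)*(H + (k - 2)) = -2 + (H + k)*(H + (-2 + k)) = -2 + (H + k)*(-2 + H + k))
a = -4 (a = ((-2 + 1² + 2² - 2*1 - 2*2 + 2*1*2) + 1)*(-2) = ((-2 + 1 + 4 - 2 - 4 + 4) + 1)*(-2) = (1 + 1)*(-2) = 2*(-2) = -4)
(n(1)*c(4))*a = (1*4²)*(-4) = (1*16)*(-4) = 16*(-4) = -64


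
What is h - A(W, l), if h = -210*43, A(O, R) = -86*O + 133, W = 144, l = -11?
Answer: 3221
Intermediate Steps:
A(O, R) = 133 - 86*O
h = -9030
h - A(W, l) = -9030 - (133 - 86*144) = -9030 - (133 - 12384) = -9030 - 1*(-12251) = -9030 + 12251 = 3221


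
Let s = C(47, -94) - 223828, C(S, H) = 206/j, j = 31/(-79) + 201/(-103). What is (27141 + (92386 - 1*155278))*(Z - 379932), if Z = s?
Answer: 205864749881721/9536 ≈ 2.1588e+10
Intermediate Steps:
j = -19072/8137 (j = 31*(-1/79) + 201*(-1/103) = -31/79 - 201/103 = -19072/8137 ≈ -2.3439)
C(S, H) = -838111/9536 (C(S, H) = 206/(-19072/8137) = 206*(-8137/19072) = -838111/9536)
s = -2135261919/9536 (s = -838111/9536 - 223828 = -2135261919/9536 ≈ -2.2392e+5)
Z = -2135261919/9536 ≈ -2.2392e+5
(27141 + (92386 - 1*155278))*(Z - 379932) = (27141 + (92386 - 1*155278))*(-2135261919/9536 - 379932) = (27141 + (92386 - 155278))*(-5758293471/9536) = (27141 - 62892)*(-5758293471/9536) = -35751*(-5758293471/9536) = 205864749881721/9536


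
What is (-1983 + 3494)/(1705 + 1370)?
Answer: 1511/3075 ≈ 0.49138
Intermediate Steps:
(-1983 + 3494)/(1705 + 1370) = 1511/3075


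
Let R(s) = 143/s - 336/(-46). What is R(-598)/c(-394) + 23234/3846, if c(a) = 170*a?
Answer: 7158456277/1184983368 ≈ 6.0410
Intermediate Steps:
R(s) = 168/23 + 143/s (R(s) = 143/s - 336*(-1/46) = 143/s + 168/23 = 168/23 + 143/s)
R(-598)/c(-394) + 23234/3846 = (168/23 + 143/(-598))/((170*(-394))) + 23234/3846 = (168/23 + 143*(-1/598))/(-66980) + 23234*(1/3846) = (168/23 - 11/46)*(-1/66980) + 11617/1923 = (325/46)*(-1/66980) + 11617/1923 = -65/616216 + 11617/1923 = 7158456277/1184983368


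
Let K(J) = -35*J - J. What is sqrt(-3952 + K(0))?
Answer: 4*I*sqrt(247) ≈ 62.865*I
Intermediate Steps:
K(J) = -36*J
sqrt(-3952 + K(0)) = sqrt(-3952 - 36*0) = sqrt(-3952 + 0) = sqrt(-3952) = 4*I*sqrt(247)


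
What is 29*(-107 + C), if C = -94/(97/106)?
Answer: -589947/97 ≈ -6081.9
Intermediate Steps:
C = -9964/97 (C = -94/(97*(1/106)) = -94/97/106 = -94*106/97 = -9964/97 ≈ -102.72)
29*(-107 + C) = 29*(-107 - 9964/97) = 29*(-20343/97) = -589947/97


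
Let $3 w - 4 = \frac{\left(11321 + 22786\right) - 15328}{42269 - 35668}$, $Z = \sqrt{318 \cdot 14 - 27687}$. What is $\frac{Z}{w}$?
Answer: $\frac{6601 i \sqrt{23235}}{15061} \approx 66.808 i$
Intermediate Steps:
$Z = i \sqrt{23235}$ ($Z = \sqrt{4452 - 27687} = \sqrt{-23235} = i \sqrt{23235} \approx 152.43 i$)
$w = \frac{15061}{6601}$ ($w = \frac{4}{3} + \frac{\left(\left(11321 + 22786\right) - 15328\right) \frac{1}{42269 - 35668}}{3} = \frac{4}{3} + \frac{\left(34107 - 15328\right) \frac{1}{6601}}{3} = \frac{4}{3} + \frac{18779 \cdot \frac{1}{6601}}{3} = \frac{4}{3} + \frac{1}{3} \cdot \frac{18779}{6601} = \frac{4}{3} + \frac{18779}{19803} = \frac{15061}{6601} \approx 2.2816$)
$\frac{Z}{w} = \frac{i \sqrt{23235}}{\frac{15061}{6601}} = i \sqrt{23235} \cdot \frac{6601}{15061} = \frac{6601 i \sqrt{23235}}{15061}$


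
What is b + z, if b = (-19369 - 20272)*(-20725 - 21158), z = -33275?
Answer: 1660250728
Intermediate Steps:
b = 1660284003 (b = -39641*(-41883) = 1660284003)
b + z = 1660284003 - 33275 = 1660250728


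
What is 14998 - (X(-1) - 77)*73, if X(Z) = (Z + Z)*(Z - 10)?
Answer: 19013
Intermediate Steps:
X(Z) = 2*Z*(-10 + Z) (X(Z) = (2*Z)*(-10 + Z) = 2*Z*(-10 + Z))
14998 - (X(-1) - 77)*73 = 14998 - (2*(-1)*(-10 - 1) - 77)*73 = 14998 - (2*(-1)*(-11) - 77)*73 = 14998 - (22 - 77)*73 = 14998 - (-55)*73 = 14998 - 1*(-4015) = 14998 + 4015 = 19013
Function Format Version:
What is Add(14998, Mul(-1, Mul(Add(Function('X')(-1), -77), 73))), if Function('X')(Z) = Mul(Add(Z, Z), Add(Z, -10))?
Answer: 19013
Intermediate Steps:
Function('X')(Z) = Mul(2, Z, Add(-10, Z)) (Function('X')(Z) = Mul(Mul(2, Z), Add(-10, Z)) = Mul(2, Z, Add(-10, Z)))
Add(14998, Mul(-1, Mul(Add(Function('X')(-1), -77), 73))) = Add(14998, Mul(-1, Mul(Add(Mul(2, -1, Add(-10, -1)), -77), 73))) = Add(14998, Mul(-1, Mul(Add(Mul(2, -1, -11), -77), 73))) = Add(14998, Mul(-1, Mul(Add(22, -77), 73))) = Add(14998, Mul(-1, Mul(-55, 73))) = Add(14998, Mul(-1, -4015)) = Add(14998, 4015) = 19013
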